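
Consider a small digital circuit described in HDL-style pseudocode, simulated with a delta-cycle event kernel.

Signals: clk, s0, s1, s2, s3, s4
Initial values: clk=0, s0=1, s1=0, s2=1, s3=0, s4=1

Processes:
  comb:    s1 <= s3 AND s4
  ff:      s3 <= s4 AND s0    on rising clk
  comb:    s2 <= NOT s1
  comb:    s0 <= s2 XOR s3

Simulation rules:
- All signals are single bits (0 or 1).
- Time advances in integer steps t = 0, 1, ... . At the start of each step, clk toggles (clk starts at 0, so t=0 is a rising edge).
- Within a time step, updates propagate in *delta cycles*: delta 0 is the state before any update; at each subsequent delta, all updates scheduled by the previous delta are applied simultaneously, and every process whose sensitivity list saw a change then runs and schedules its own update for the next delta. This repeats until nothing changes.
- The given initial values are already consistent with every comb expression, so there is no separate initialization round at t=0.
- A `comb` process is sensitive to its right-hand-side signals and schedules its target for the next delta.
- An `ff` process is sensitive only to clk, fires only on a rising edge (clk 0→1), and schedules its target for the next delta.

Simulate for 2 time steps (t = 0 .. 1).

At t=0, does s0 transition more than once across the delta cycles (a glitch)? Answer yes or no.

yes

t0.Δ0 clk=0 s1=0 s2=1 s3=0 s0=1 s4=1
t0.Δ1 clk=1 s1=0 s2=1 s3=0 s0=1 s4=1
t0.Δ2 clk=1 s1=0 s2=1 s3=1 s0=1 s4=1
t0.Δ3 clk=1 s1=1 s2=1 s3=1 s0=0 s4=1
t0.Δ4 clk=1 s1=1 s2=0 s3=1 s0=0 s4=1
t0.Δ5 clk=1 s1=1 s2=0 s3=1 s0=1 s4=1
t1.Δ0 clk=1 s1=1 s2=0 s3=1 s0=1 s4=1
t1.Δ1 clk=0 s1=1 s2=0 s3=1 s0=1 s4=1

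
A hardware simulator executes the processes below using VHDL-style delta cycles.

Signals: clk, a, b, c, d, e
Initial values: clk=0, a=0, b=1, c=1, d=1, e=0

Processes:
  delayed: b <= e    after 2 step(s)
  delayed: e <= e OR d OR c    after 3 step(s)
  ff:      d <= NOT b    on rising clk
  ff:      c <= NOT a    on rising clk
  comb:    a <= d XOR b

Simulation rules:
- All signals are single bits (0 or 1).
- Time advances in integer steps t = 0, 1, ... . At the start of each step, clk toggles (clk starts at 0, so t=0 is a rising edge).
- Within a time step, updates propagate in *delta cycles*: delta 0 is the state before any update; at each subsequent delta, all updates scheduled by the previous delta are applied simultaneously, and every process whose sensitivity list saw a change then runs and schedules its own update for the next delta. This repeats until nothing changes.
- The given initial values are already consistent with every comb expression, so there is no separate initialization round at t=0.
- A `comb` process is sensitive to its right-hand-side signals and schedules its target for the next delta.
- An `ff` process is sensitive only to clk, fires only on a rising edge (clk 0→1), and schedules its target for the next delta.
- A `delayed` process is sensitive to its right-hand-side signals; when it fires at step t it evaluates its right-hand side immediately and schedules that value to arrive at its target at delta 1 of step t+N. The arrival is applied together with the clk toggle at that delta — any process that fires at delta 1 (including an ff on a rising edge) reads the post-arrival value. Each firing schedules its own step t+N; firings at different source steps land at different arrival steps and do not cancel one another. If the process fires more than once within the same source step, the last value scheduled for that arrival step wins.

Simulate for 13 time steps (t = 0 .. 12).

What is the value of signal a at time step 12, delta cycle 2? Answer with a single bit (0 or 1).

[bits: a,d,clk,e,b,c]
t=0: Δ0=010011 Δ1=011011 Δ2=001011 Δ3=101011 | 3Δ
t=1: Δ0=101011 Δ1=100011 | 1Δ
t=2: Δ0=100011 Δ1=101011 Δ2=101010 | 2Δ
t=3: Δ0=101010 Δ1=100110 | 1Δ
t=4: Δ0=100110 Δ1=101110 | 1Δ
t=5: Δ0=101110 Δ1=100010 | 1Δ
t=6: Δ0=100010 Δ1=101110 | 1Δ
t=7: Δ0=101110 Δ1=100100 Δ2=000100 | 2Δ
t=8: Δ0=000100 Δ1=001010 Δ2=101011 | 2Δ
t=9: Δ0=101011 Δ1=100111 | 1Δ
t=10: Δ0=100111 Δ1=101101 Δ2=011100 Δ3=111100 | 3Δ
t=11: Δ0=111100 Δ1=110110 Δ2=010110 | 2Δ
t=12: Δ0=010110 Δ1=011110 Δ2=001111 Δ3=101111 | 3Δ

0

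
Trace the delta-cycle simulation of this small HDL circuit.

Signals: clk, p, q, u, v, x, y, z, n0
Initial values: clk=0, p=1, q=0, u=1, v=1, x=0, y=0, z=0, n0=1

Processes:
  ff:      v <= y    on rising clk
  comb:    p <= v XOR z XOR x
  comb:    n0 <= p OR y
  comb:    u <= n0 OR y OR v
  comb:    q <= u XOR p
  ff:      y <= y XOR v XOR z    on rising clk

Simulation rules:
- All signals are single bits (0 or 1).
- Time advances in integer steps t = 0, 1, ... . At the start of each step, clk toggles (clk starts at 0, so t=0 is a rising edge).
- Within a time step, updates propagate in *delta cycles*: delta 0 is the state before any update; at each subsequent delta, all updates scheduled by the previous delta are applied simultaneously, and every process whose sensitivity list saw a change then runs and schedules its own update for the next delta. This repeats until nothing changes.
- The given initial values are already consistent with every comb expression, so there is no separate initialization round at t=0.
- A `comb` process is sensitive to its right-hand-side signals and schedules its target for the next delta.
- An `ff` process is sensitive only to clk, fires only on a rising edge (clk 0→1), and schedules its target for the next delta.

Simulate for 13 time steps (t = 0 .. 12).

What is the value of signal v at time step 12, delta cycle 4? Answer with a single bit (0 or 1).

0

t0.Δ0 v=1 p=1 x=0 clk=0 q=0 n0=1 z=0 u=1 y=0
t0.Δ1 v=1 p=1 x=0 clk=1 q=0 n0=1 z=0 u=1 y=0
t0.Δ2 v=0 p=1 x=0 clk=1 q=0 n0=1 z=0 u=1 y=1
t0.Δ3 v=0 p=0 x=0 clk=1 q=0 n0=1 z=0 u=1 y=1
t0.Δ4 v=0 p=0 x=0 clk=1 q=1 n0=1 z=0 u=1 y=1
t1.Δ0 v=0 p=0 x=0 clk=1 q=1 n0=1 z=0 u=1 y=1
t1.Δ1 v=0 p=0 x=0 clk=0 q=1 n0=1 z=0 u=1 y=1
t2.Δ0 v=0 p=0 x=0 clk=0 q=1 n0=1 z=0 u=1 y=1
t2.Δ1 v=0 p=0 x=0 clk=1 q=1 n0=1 z=0 u=1 y=1
t2.Δ2 v=1 p=0 x=0 clk=1 q=1 n0=1 z=0 u=1 y=1
t2.Δ3 v=1 p=1 x=0 clk=1 q=1 n0=1 z=0 u=1 y=1
t2.Δ4 v=1 p=1 x=0 clk=1 q=0 n0=1 z=0 u=1 y=1
t3.Δ0 v=1 p=1 x=0 clk=1 q=0 n0=1 z=0 u=1 y=1
t3.Δ1 v=1 p=1 x=0 clk=0 q=0 n0=1 z=0 u=1 y=1
t4.Δ0 v=1 p=1 x=0 clk=0 q=0 n0=1 z=0 u=1 y=1
t4.Δ1 v=1 p=1 x=0 clk=1 q=0 n0=1 z=0 u=1 y=1
t4.Δ2 v=1 p=1 x=0 clk=1 q=0 n0=1 z=0 u=1 y=0
t5.Δ0 v=1 p=1 x=0 clk=1 q=0 n0=1 z=0 u=1 y=0
t5.Δ1 v=1 p=1 x=0 clk=0 q=0 n0=1 z=0 u=1 y=0
t6.Δ0 v=1 p=1 x=0 clk=0 q=0 n0=1 z=0 u=1 y=0
t6.Δ1 v=1 p=1 x=0 clk=1 q=0 n0=1 z=0 u=1 y=0
t6.Δ2 v=0 p=1 x=0 clk=1 q=0 n0=1 z=0 u=1 y=1
t6.Δ3 v=0 p=0 x=0 clk=1 q=0 n0=1 z=0 u=1 y=1
t6.Δ4 v=0 p=0 x=0 clk=1 q=1 n0=1 z=0 u=1 y=1
t7.Δ0 v=0 p=0 x=0 clk=1 q=1 n0=1 z=0 u=1 y=1
t7.Δ1 v=0 p=0 x=0 clk=0 q=1 n0=1 z=0 u=1 y=1
t8.Δ0 v=0 p=0 x=0 clk=0 q=1 n0=1 z=0 u=1 y=1
t8.Δ1 v=0 p=0 x=0 clk=1 q=1 n0=1 z=0 u=1 y=1
t8.Δ2 v=1 p=0 x=0 clk=1 q=1 n0=1 z=0 u=1 y=1
t8.Δ3 v=1 p=1 x=0 clk=1 q=1 n0=1 z=0 u=1 y=1
t8.Δ4 v=1 p=1 x=0 clk=1 q=0 n0=1 z=0 u=1 y=1
t9.Δ0 v=1 p=1 x=0 clk=1 q=0 n0=1 z=0 u=1 y=1
t9.Δ1 v=1 p=1 x=0 clk=0 q=0 n0=1 z=0 u=1 y=1
t10.Δ0 v=1 p=1 x=0 clk=0 q=0 n0=1 z=0 u=1 y=1
t10.Δ1 v=1 p=1 x=0 clk=1 q=0 n0=1 z=0 u=1 y=1
t10.Δ2 v=1 p=1 x=0 clk=1 q=0 n0=1 z=0 u=1 y=0
t11.Δ0 v=1 p=1 x=0 clk=1 q=0 n0=1 z=0 u=1 y=0
t11.Δ1 v=1 p=1 x=0 clk=0 q=0 n0=1 z=0 u=1 y=0
t12.Δ0 v=1 p=1 x=0 clk=0 q=0 n0=1 z=0 u=1 y=0
t12.Δ1 v=1 p=1 x=0 clk=1 q=0 n0=1 z=0 u=1 y=0
t12.Δ2 v=0 p=1 x=0 clk=1 q=0 n0=1 z=0 u=1 y=1
t12.Δ3 v=0 p=0 x=0 clk=1 q=0 n0=1 z=0 u=1 y=1
t12.Δ4 v=0 p=0 x=0 clk=1 q=1 n0=1 z=0 u=1 y=1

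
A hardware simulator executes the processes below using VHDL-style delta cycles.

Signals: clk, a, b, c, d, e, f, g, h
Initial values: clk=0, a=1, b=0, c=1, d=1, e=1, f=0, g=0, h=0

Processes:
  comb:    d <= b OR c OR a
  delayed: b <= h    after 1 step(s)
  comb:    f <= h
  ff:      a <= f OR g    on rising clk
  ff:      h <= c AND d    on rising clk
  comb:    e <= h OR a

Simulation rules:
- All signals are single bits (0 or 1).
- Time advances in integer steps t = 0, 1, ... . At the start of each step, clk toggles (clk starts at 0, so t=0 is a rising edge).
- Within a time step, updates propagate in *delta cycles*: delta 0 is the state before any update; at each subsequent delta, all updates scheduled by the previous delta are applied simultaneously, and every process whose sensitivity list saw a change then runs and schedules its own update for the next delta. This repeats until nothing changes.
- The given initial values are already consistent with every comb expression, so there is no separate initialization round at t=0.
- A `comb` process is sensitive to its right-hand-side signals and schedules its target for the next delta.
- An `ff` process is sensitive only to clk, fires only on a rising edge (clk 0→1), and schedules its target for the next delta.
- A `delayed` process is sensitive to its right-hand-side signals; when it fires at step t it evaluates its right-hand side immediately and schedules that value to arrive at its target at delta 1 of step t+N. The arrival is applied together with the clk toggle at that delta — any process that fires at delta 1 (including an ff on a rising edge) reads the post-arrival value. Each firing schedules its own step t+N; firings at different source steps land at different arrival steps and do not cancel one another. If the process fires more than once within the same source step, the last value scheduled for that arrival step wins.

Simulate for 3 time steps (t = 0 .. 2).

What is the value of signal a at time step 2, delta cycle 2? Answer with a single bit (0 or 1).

1

t=0 Δ0: c=1 b=0 d=1 g=0 clk=0 e=1 h=0 a=1 f=0
  Δ1: clk:0→1
  Δ2: h:0→1, a:1→0
  Δ3: f:0→1
  (3Δ to stable)
t=1 Δ0: c=1 b=0 d=1 g=0 clk=1 e=1 h=1 a=0 f=1
  Δ1: b:0→1, clk:1→0
  (1Δ to stable)
t=2 Δ0: c=1 b=1 d=1 g=0 clk=0 e=1 h=1 a=0 f=1
  Δ1: clk:0→1
  Δ2: a:0→1
  (2Δ to stable)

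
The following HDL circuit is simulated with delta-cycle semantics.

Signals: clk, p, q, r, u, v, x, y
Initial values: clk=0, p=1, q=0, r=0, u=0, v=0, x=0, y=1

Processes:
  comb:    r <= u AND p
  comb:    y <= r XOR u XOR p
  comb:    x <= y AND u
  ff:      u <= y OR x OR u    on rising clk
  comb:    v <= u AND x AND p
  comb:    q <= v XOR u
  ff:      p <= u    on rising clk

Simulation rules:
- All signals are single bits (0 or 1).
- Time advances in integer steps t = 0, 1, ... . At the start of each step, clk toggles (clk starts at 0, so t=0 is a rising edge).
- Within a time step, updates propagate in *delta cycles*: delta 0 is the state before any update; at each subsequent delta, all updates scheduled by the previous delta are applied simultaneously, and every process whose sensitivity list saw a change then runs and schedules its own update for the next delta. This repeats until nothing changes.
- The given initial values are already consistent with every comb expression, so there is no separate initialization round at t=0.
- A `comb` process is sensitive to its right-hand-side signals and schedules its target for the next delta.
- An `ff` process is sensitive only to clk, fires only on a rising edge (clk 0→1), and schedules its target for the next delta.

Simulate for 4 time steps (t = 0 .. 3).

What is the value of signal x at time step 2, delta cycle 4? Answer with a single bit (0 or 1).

t0.Δ0 v=0 clk=0 q=0 p=1 r=0 u=0 y=1 x=0
t0.Δ1 v=0 clk=1 q=0 p=1 r=0 u=0 y=1 x=0
t0.Δ2 v=0 clk=1 q=0 p=0 r=0 u=1 y=1 x=0
t0.Δ3 v=0 clk=1 q=1 p=0 r=0 u=1 y=1 x=1
t1.Δ0 v=0 clk=1 q=1 p=0 r=0 u=1 y=1 x=1
t1.Δ1 v=0 clk=0 q=1 p=0 r=0 u=1 y=1 x=1
t2.Δ0 v=0 clk=0 q=1 p=0 r=0 u=1 y=1 x=1
t2.Δ1 v=0 clk=1 q=1 p=0 r=0 u=1 y=1 x=1
t2.Δ2 v=0 clk=1 q=1 p=1 r=0 u=1 y=1 x=1
t2.Δ3 v=1 clk=1 q=1 p=1 r=1 u=1 y=0 x=1
t2.Δ4 v=1 clk=1 q=0 p=1 r=1 u=1 y=1 x=0
t2.Δ5 v=0 clk=1 q=0 p=1 r=1 u=1 y=1 x=1
t2.Δ6 v=1 clk=1 q=1 p=1 r=1 u=1 y=1 x=1
t2.Δ7 v=1 clk=1 q=0 p=1 r=1 u=1 y=1 x=1
t3.Δ0 v=1 clk=1 q=0 p=1 r=1 u=1 y=1 x=1
t3.Δ1 v=1 clk=0 q=0 p=1 r=1 u=1 y=1 x=1

0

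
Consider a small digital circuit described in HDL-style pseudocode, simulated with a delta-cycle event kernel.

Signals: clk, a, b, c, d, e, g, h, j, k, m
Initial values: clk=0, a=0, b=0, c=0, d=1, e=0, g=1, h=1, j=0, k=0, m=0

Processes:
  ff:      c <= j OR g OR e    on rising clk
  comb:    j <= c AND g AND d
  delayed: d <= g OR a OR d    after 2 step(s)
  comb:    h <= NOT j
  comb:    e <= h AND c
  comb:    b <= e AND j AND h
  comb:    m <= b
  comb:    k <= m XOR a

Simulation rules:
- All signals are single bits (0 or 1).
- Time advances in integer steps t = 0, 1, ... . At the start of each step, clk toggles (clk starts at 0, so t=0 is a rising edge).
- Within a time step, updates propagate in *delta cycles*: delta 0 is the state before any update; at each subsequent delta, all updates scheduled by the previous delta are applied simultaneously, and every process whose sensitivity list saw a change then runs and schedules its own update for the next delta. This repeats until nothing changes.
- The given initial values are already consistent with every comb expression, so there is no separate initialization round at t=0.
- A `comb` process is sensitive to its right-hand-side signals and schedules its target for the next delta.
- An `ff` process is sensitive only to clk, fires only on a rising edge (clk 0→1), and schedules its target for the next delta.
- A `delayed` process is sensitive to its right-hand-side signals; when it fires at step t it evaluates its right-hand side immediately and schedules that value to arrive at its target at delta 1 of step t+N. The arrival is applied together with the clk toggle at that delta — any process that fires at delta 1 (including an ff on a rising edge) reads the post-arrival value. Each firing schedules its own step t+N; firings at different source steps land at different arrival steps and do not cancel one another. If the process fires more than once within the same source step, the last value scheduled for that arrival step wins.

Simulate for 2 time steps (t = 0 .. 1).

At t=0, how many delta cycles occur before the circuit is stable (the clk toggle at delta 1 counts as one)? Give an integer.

7

[bits: m,j,clk,e,d,g,k,a,h,b,c]
t=0: Δ0=00001100100 Δ1=00101100100 Δ2=00101100101 Δ3=01111100101 Δ4=01111100011 Δ5=11101100001 Δ6=01101110001 Δ7=01101100001 | 7Δ
t=1: Δ0=01101100001 Δ1=01001100001 | 1Δ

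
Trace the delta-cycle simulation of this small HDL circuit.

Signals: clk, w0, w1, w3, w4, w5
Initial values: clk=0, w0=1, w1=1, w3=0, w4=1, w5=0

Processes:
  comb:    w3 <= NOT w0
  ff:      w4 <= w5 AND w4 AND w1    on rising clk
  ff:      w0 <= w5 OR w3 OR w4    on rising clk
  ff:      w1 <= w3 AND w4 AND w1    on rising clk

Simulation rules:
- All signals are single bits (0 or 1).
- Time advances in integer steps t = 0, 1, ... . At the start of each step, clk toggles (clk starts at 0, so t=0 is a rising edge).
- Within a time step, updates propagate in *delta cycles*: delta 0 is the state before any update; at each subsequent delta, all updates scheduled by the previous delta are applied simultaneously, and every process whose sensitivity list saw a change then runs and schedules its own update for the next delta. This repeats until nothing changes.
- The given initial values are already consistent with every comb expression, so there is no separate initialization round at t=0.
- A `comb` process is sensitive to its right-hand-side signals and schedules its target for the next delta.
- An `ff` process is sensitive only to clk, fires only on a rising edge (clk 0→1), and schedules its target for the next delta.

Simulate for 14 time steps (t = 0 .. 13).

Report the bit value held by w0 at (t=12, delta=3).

t=0 Δ0: clk=0 w1=1 w4=1 w5=0 w0=1 w3=0
  Δ1: clk:0→1
  Δ2: w1:1→0, w4:1→0
  (2Δ to stable)
t=1 Δ0: clk=1 w1=0 w4=0 w5=0 w0=1 w3=0
  Δ1: clk:1→0
  (1Δ to stable)
t=2 Δ0: clk=0 w1=0 w4=0 w5=0 w0=1 w3=0
  Δ1: clk:0→1
  Δ2: w0:1→0
  Δ3: w3:0→1
  (3Δ to stable)
t=3 Δ0: clk=1 w1=0 w4=0 w5=0 w0=0 w3=1
  Δ1: clk:1→0
  (1Δ to stable)
t=4 Δ0: clk=0 w1=0 w4=0 w5=0 w0=0 w3=1
  Δ1: clk:0→1
  Δ2: w0:0→1
  Δ3: w3:1→0
  (3Δ to stable)
t=5 Δ0: clk=1 w1=0 w4=0 w5=0 w0=1 w3=0
  Δ1: clk:1→0
  (1Δ to stable)
t=6 Δ0: clk=0 w1=0 w4=0 w5=0 w0=1 w3=0
  Δ1: clk:0→1
  Δ2: w0:1→0
  Δ3: w3:0→1
  (3Δ to stable)
t=7 Δ0: clk=1 w1=0 w4=0 w5=0 w0=0 w3=1
  Δ1: clk:1→0
  (1Δ to stable)
t=8 Δ0: clk=0 w1=0 w4=0 w5=0 w0=0 w3=1
  Δ1: clk:0→1
  Δ2: w0:0→1
  Δ3: w3:1→0
  (3Δ to stable)
t=9 Δ0: clk=1 w1=0 w4=0 w5=0 w0=1 w3=0
  Δ1: clk:1→0
  (1Δ to stable)
t=10 Δ0: clk=0 w1=0 w4=0 w5=0 w0=1 w3=0
  Δ1: clk:0→1
  Δ2: w0:1→0
  Δ3: w3:0→1
  (3Δ to stable)
t=11 Δ0: clk=1 w1=0 w4=0 w5=0 w0=0 w3=1
  Δ1: clk:1→0
  (1Δ to stable)
t=12 Δ0: clk=0 w1=0 w4=0 w5=0 w0=0 w3=1
  Δ1: clk:0→1
  Δ2: w0:0→1
  Δ3: w3:1→0
  (3Δ to stable)
t=13 Δ0: clk=1 w1=0 w4=0 w5=0 w0=1 w3=0
  Δ1: clk:1→0
  (1Δ to stable)

1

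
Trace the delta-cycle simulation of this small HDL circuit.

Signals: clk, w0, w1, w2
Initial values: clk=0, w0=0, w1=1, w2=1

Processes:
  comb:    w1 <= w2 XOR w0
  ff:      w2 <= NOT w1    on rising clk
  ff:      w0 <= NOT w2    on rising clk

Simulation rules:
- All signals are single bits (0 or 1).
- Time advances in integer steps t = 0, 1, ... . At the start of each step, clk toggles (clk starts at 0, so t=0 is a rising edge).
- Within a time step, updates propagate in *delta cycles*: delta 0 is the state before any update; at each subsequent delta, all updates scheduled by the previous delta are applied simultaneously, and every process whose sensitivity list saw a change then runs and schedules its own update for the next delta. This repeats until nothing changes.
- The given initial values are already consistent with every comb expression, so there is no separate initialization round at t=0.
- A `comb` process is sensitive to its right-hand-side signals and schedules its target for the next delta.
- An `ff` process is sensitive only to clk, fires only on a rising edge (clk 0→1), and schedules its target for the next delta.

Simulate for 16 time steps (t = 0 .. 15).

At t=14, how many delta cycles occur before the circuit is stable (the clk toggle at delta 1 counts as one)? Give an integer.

2

t0.Δ0 w1=1 w0=0 w2=1 clk=0
t0.Δ1 w1=1 w0=0 w2=1 clk=1
t0.Δ2 w1=1 w0=0 w2=0 clk=1
t0.Δ3 w1=0 w0=0 w2=0 clk=1
t1.Δ0 w1=0 w0=0 w2=0 clk=1
t1.Δ1 w1=0 w0=0 w2=0 clk=0
t2.Δ0 w1=0 w0=0 w2=0 clk=0
t2.Δ1 w1=0 w0=0 w2=0 clk=1
t2.Δ2 w1=0 w0=1 w2=1 clk=1
t3.Δ0 w1=0 w0=1 w2=1 clk=1
t3.Δ1 w1=0 w0=1 w2=1 clk=0
t4.Δ0 w1=0 w0=1 w2=1 clk=0
t4.Δ1 w1=0 w0=1 w2=1 clk=1
t4.Δ2 w1=0 w0=0 w2=1 clk=1
t4.Δ3 w1=1 w0=0 w2=1 clk=1
t5.Δ0 w1=1 w0=0 w2=1 clk=1
t5.Δ1 w1=1 w0=0 w2=1 clk=0
t6.Δ0 w1=1 w0=0 w2=1 clk=0
t6.Δ1 w1=1 w0=0 w2=1 clk=1
t6.Δ2 w1=1 w0=0 w2=0 clk=1
t6.Δ3 w1=0 w0=0 w2=0 clk=1
t7.Δ0 w1=0 w0=0 w2=0 clk=1
t7.Δ1 w1=0 w0=0 w2=0 clk=0
t8.Δ0 w1=0 w0=0 w2=0 clk=0
t8.Δ1 w1=0 w0=0 w2=0 clk=1
t8.Δ2 w1=0 w0=1 w2=1 clk=1
t9.Δ0 w1=0 w0=1 w2=1 clk=1
t9.Δ1 w1=0 w0=1 w2=1 clk=0
t10.Δ0 w1=0 w0=1 w2=1 clk=0
t10.Δ1 w1=0 w0=1 w2=1 clk=1
t10.Δ2 w1=0 w0=0 w2=1 clk=1
t10.Δ3 w1=1 w0=0 w2=1 clk=1
t11.Δ0 w1=1 w0=0 w2=1 clk=1
t11.Δ1 w1=1 w0=0 w2=1 clk=0
t12.Δ0 w1=1 w0=0 w2=1 clk=0
t12.Δ1 w1=1 w0=0 w2=1 clk=1
t12.Δ2 w1=1 w0=0 w2=0 clk=1
t12.Δ3 w1=0 w0=0 w2=0 clk=1
t13.Δ0 w1=0 w0=0 w2=0 clk=1
t13.Δ1 w1=0 w0=0 w2=0 clk=0
t14.Δ0 w1=0 w0=0 w2=0 clk=0
t14.Δ1 w1=0 w0=0 w2=0 clk=1
t14.Δ2 w1=0 w0=1 w2=1 clk=1
t15.Δ0 w1=0 w0=1 w2=1 clk=1
t15.Δ1 w1=0 w0=1 w2=1 clk=0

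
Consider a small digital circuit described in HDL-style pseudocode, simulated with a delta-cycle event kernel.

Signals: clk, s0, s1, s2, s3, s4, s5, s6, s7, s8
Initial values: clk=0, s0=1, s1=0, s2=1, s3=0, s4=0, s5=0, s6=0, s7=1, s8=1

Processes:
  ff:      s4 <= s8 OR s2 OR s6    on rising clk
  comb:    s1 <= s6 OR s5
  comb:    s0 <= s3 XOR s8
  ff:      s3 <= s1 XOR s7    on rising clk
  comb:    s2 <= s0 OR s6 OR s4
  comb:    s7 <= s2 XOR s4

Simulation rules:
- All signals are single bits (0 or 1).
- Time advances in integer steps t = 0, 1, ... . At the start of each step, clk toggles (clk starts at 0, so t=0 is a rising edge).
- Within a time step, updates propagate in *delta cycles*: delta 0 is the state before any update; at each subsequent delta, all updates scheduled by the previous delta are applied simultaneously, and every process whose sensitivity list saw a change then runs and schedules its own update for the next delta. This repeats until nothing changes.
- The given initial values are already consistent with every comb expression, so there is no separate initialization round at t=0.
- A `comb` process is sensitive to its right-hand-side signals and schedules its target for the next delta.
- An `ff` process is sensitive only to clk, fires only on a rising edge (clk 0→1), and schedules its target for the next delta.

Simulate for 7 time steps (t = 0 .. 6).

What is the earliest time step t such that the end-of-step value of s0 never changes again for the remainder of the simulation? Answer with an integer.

t0.Δ0 s6=0 s2=1 s7=1 s0=1 s1=0 s3=0 s5=0 clk=0 s4=0 s8=1
t0.Δ1 s6=0 s2=1 s7=1 s0=1 s1=0 s3=0 s5=0 clk=1 s4=0 s8=1
t0.Δ2 s6=0 s2=1 s7=1 s0=1 s1=0 s3=1 s5=0 clk=1 s4=1 s8=1
t0.Δ3 s6=0 s2=1 s7=0 s0=0 s1=0 s3=1 s5=0 clk=1 s4=1 s8=1
t1.Δ0 s6=0 s2=1 s7=0 s0=0 s1=0 s3=1 s5=0 clk=1 s4=1 s8=1
t1.Δ1 s6=0 s2=1 s7=0 s0=0 s1=0 s3=1 s5=0 clk=0 s4=1 s8=1
t2.Δ0 s6=0 s2=1 s7=0 s0=0 s1=0 s3=1 s5=0 clk=0 s4=1 s8=1
t2.Δ1 s6=0 s2=1 s7=0 s0=0 s1=0 s3=1 s5=0 clk=1 s4=1 s8=1
t2.Δ2 s6=0 s2=1 s7=0 s0=0 s1=0 s3=0 s5=0 clk=1 s4=1 s8=1
t2.Δ3 s6=0 s2=1 s7=0 s0=1 s1=0 s3=0 s5=0 clk=1 s4=1 s8=1
t3.Δ0 s6=0 s2=1 s7=0 s0=1 s1=0 s3=0 s5=0 clk=1 s4=1 s8=1
t3.Δ1 s6=0 s2=1 s7=0 s0=1 s1=0 s3=0 s5=0 clk=0 s4=1 s8=1
t4.Δ0 s6=0 s2=1 s7=0 s0=1 s1=0 s3=0 s5=0 clk=0 s4=1 s8=1
t4.Δ1 s6=0 s2=1 s7=0 s0=1 s1=0 s3=0 s5=0 clk=1 s4=1 s8=1
t5.Δ0 s6=0 s2=1 s7=0 s0=1 s1=0 s3=0 s5=0 clk=1 s4=1 s8=1
t5.Δ1 s6=0 s2=1 s7=0 s0=1 s1=0 s3=0 s5=0 clk=0 s4=1 s8=1
t6.Δ0 s6=0 s2=1 s7=0 s0=1 s1=0 s3=0 s5=0 clk=0 s4=1 s8=1
t6.Δ1 s6=0 s2=1 s7=0 s0=1 s1=0 s3=0 s5=0 clk=1 s4=1 s8=1

2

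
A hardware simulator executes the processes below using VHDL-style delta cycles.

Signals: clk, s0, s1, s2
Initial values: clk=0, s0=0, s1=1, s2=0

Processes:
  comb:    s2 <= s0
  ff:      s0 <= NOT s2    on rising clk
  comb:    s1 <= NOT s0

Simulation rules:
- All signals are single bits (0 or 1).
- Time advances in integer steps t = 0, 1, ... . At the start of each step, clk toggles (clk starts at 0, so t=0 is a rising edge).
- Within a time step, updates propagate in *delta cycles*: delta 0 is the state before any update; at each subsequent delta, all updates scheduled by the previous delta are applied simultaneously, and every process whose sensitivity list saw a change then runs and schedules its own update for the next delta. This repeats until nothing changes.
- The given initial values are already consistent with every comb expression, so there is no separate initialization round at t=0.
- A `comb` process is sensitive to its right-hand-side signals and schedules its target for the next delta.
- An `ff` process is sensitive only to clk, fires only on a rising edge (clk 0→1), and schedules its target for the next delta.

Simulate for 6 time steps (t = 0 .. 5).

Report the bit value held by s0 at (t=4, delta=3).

t0.Δ0 s2=0 s0=0 s1=1 clk=0
t0.Δ1 s2=0 s0=0 s1=1 clk=1
t0.Δ2 s2=0 s0=1 s1=1 clk=1
t0.Δ3 s2=1 s0=1 s1=0 clk=1
t1.Δ0 s2=1 s0=1 s1=0 clk=1
t1.Δ1 s2=1 s0=1 s1=0 clk=0
t2.Δ0 s2=1 s0=1 s1=0 clk=0
t2.Δ1 s2=1 s0=1 s1=0 clk=1
t2.Δ2 s2=1 s0=0 s1=0 clk=1
t2.Δ3 s2=0 s0=0 s1=1 clk=1
t3.Δ0 s2=0 s0=0 s1=1 clk=1
t3.Δ1 s2=0 s0=0 s1=1 clk=0
t4.Δ0 s2=0 s0=0 s1=1 clk=0
t4.Δ1 s2=0 s0=0 s1=1 clk=1
t4.Δ2 s2=0 s0=1 s1=1 clk=1
t4.Δ3 s2=1 s0=1 s1=0 clk=1
t5.Δ0 s2=1 s0=1 s1=0 clk=1
t5.Δ1 s2=1 s0=1 s1=0 clk=0

1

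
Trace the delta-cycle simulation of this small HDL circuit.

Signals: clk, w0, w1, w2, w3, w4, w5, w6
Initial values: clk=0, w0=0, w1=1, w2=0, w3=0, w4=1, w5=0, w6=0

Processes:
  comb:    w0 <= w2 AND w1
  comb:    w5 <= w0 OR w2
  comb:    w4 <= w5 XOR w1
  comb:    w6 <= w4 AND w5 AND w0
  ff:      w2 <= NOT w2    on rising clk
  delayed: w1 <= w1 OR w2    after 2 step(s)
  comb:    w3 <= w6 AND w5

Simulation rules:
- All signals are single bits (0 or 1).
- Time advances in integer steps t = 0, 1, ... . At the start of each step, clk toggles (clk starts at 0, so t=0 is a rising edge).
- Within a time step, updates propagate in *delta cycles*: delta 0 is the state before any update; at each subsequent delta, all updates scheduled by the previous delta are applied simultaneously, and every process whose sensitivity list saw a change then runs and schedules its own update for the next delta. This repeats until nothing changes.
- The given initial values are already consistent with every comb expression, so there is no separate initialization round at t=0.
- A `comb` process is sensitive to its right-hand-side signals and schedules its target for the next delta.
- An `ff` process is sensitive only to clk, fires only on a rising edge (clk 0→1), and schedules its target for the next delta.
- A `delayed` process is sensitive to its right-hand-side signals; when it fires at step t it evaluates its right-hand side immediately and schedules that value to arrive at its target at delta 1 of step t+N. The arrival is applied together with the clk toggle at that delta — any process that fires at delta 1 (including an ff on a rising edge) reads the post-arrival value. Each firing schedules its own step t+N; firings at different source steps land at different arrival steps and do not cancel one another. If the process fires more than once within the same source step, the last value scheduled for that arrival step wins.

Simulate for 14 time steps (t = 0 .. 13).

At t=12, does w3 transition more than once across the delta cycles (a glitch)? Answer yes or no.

[bits: w3,clk,w6,w5,w0,w1,w2,w4]
t=0: Δ0=00000101 Δ1=01000101 Δ2=01000111 Δ3=01011111 Δ4=01111110 Δ5=11011110 Δ6=01011110 | 6Δ
t=1: Δ0=01011110 Δ1=00011110 | 1Δ
t=2: Δ0=00011110 Δ1=01011110 Δ2=01011100 Δ3=01010100 Δ4=01000100 Δ5=01000101 | 5Δ
t=3: Δ0=01000101 Δ1=00000101 | 1Δ
t=4: Δ0=00000101 Δ1=01000101 Δ2=01000111 Δ3=01011111 Δ4=01111110 Δ5=11011110 Δ6=01011110 | 6Δ
t=5: Δ0=01011110 Δ1=00011110 | 1Δ
t=6: Δ0=00011110 Δ1=01011110 Δ2=01011100 Δ3=01010100 Δ4=01000100 Δ5=01000101 | 5Δ
t=7: Δ0=01000101 Δ1=00000101 | 1Δ
t=8: Δ0=00000101 Δ1=01000101 Δ2=01000111 Δ3=01011111 Δ4=01111110 Δ5=11011110 Δ6=01011110 | 6Δ
t=9: Δ0=01011110 Δ1=00011110 | 1Δ
t=10: Δ0=00011110 Δ1=01011110 Δ2=01011100 Δ3=01010100 Δ4=01000100 Δ5=01000101 | 5Δ
t=11: Δ0=01000101 Δ1=00000101 | 1Δ
t=12: Δ0=00000101 Δ1=01000101 Δ2=01000111 Δ3=01011111 Δ4=01111110 Δ5=11011110 Δ6=01011110 | 6Δ
t=13: Δ0=01011110 Δ1=00011110 | 1Δ

yes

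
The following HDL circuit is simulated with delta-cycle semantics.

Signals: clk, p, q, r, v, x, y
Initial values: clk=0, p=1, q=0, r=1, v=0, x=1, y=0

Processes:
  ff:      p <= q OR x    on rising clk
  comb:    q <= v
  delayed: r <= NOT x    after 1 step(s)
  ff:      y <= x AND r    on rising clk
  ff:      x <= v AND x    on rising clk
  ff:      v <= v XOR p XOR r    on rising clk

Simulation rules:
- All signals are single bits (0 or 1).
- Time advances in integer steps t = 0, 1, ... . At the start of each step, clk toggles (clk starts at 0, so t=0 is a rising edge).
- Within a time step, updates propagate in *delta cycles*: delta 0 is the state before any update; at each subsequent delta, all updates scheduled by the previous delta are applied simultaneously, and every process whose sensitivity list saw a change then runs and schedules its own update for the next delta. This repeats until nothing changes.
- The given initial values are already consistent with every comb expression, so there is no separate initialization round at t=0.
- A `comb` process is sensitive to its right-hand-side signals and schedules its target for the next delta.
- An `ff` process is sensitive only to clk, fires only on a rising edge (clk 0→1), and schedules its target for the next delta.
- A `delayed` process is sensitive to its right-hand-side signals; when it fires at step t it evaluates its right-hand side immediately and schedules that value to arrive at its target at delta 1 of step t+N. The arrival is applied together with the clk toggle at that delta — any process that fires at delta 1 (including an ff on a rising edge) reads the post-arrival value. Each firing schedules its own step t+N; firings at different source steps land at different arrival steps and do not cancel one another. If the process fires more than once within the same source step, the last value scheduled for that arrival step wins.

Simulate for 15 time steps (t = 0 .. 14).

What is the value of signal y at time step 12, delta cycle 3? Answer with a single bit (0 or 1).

0

t=0 Δ0: q=0 y=0 v=0 x=1 p=1 clk=0 r=1
  Δ1: clk:0→1
  Δ2: y:0→1, x:1→0
  (2Δ to stable)
t=1 Δ0: q=0 y=1 v=0 x=0 p=1 clk=1 r=1
  Δ1: clk:1→0
  (1Δ to stable)
t=2 Δ0: q=0 y=1 v=0 x=0 p=1 clk=0 r=1
  Δ1: clk:0→1
  Δ2: y:1→0, p:1→0
  (2Δ to stable)
t=3 Δ0: q=0 y=0 v=0 x=0 p=0 clk=1 r=1
  Δ1: clk:1→0
  (1Δ to stable)
t=4 Δ0: q=0 y=0 v=0 x=0 p=0 clk=0 r=1
  Δ1: clk:0→1
  Δ2: v:0→1
  Δ3: q:0→1
  (3Δ to stable)
t=5 Δ0: q=1 y=0 v=1 x=0 p=0 clk=1 r=1
  Δ1: clk:1→0
  (1Δ to stable)
t=6 Δ0: q=1 y=0 v=1 x=0 p=0 clk=0 r=1
  Δ1: clk:0→1
  Δ2: v:1→0, p:0→1
  Δ3: q:1→0
  (3Δ to stable)
t=7 Δ0: q=0 y=0 v=0 x=0 p=1 clk=1 r=1
  Δ1: clk:1→0
  (1Δ to stable)
t=8 Δ0: q=0 y=0 v=0 x=0 p=1 clk=0 r=1
  Δ1: clk:0→1
  Δ2: p:1→0
  (2Δ to stable)
t=9 Δ0: q=0 y=0 v=0 x=0 p=0 clk=1 r=1
  Δ1: clk:1→0
  (1Δ to stable)
t=10 Δ0: q=0 y=0 v=0 x=0 p=0 clk=0 r=1
  Δ1: clk:0→1
  Δ2: v:0→1
  Δ3: q:0→1
  (3Δ to stable)
t=11 Δ0: q=1 y=0 v=1 x=0 p=0 clk=1 r=1
  Δ1: clk:1→0
  (1Δ to stable)
t=12 Δ0: q=1 y=0 v=1 x=0 p=0 clk=0 r=1
  Δ1: clk:0→1
  Δ2: v:1→0, p:0→1
  Δ3: q:1→0
  (3Δ to stable)
t=13 Δ0: q=0 y=0 v=0 x=0 p=1 clk=1 r=1
  Δ1: clk:1→0
  (1Δ to stable)
t=14 Δ0: q=0 y=0 v=0 x=0 p=1 clk=0 r=1
  Δ1: clk:0→1
  Δ2: p:1→0
  (2Δ to stable)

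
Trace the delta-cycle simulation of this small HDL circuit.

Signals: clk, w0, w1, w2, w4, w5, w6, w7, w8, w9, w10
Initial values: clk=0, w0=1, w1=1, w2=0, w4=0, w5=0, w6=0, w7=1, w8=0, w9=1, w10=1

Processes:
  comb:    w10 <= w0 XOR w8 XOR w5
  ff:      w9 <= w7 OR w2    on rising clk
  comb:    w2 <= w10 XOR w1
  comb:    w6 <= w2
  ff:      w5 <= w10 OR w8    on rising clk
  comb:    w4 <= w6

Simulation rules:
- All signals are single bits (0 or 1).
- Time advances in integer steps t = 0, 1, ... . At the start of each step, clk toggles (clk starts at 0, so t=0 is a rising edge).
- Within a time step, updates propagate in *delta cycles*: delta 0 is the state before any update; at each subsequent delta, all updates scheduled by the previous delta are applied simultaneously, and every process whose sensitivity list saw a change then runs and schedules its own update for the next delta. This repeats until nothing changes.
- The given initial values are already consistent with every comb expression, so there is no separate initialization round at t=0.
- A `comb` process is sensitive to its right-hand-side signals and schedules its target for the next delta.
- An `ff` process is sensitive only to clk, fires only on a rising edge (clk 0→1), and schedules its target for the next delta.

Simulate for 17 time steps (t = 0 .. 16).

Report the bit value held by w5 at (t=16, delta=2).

t=0 Δ0: w0=1 w6=0 w9=1 w10=1 w4=0 w7=1 clk=0 w5=0 w1=1 w8=0 w2=0
  Δ1: clk:0→1
  Δ2: w5:0→1
  Δ3: w10:1→0
  Δ4: w2:0→1
  Δ5: w6:0→1
  Δ6: w4:0→1
  (6Δ to stable)
t=1 Δ0: w0=1 w6=1 w9=1 w10=0 w4=1 w7=1 clk=1 w5=1 w1=1 w8=0 w2=1
  Δ1: clk:1→0
  (1Δ to stable)
t=2 Δ0: w0=1 w6=1 w9=1 w10=0 w4=1 w7=1 clk=0 w5=1 w1=1 w8=0 w2=1
  Δ1: clk:0→1
  Δ2: w5:1→0
  Δ3: w10:0→1
  Δ4: w2:1→0
  Δ5: w6:1→0
  Δ6: w4:1→0
  (6Δ to stable)
t=3 Δ0: w0=1 w6=0 w9=1 w10=1 w4=0 w7=1 clk=1 w5=0 w1=1 w8=0 w2=0
  Δ1: clk:1→0
  (1Δ to stable)
t=4 Δ0: w0=1 w6=0 w9=1 w10=1 w4=0 w7=1 clk=0 w5=0 w1=1 w8=0 w2=0
  Δ1: clk:0→1
  Δ2: w5:0→1
  Δ3: w10:1→0
  Δ4: w2:0→1
  Δ5: w6:0→1
  Δ6: w4:0→1
  (6Δ to stable)
t=5 Δ0: w0=1 w6=1 w9=1 w10=0 w4=1 w7=1 clk=1 w5=1 w1=1 w8=0 w2=1
  Δ1: clk:1→0
  (1Δ to stable)
t=6 Δ0: w0=1 w6=1 w9=1 w10=0 w4=1 w7=1 clk=0 w5=1 w1=1 w8=0 w2=1
  Δ1: clk:0→1
  Δ2: w5:1→0
  Δ3: w10:0→1
  Δ4: w2:1→0
  Δ5: w6:1→0
  Δ6: w4:1→0
  (6Δ to stable)
t=7 Δ0: w0=1 w6=0 w9=1 w10=1 w4=0 w7=1 clk=1 w5=0 w1=1 w8=0 w2=0
  Δ1: clk:1→0
  (1Δ to stable)
t=8 Δ0: w0=1 w6=0 w9=1 w10=1 w4=0 w7=1 clk=0 w5=0 w1=1 w8=0 w2=0
  Δ1: clk:0→1
  Δ2: w5:0→1
  Δ3: w10:1→0
  Δ4: w2:0→1
  Δ5: w6:0→1
  Δ6: w4:0→1
  (6Δ to stable)
t=9 Δ0: w0=1 w6=1 w9=1 w10=0 w4=1 w7=1 clk=1 w5=1 w1=1 w8=0 w2=1
  Δ1: clk:1→0
  (1Δ to stable)
t=10 Δ0: w0=1 w6=1 w9=1 w10=0 w4=1 w7=1 clk=0 w5=1 w1=1 w8=0 w2=1
  Δ1: clk:0→1
  Δ2: w5:1→0
  Δ3: w10:0→1
  Δ4: w2:1→0
  Δ5: w6:1→0
  Δ6: w4:1→0
  (6Δ to stable)
t=11 Δ0: w0=1 w6=0 w9=1 w10=1 w4=0 w7=1 clk=1 w5=0 w1=1 w8=0 w2=0
  Δ1: clk:1→0
  (1Δ to stable)
t=12 Δ0: w0=1 w6=0 w9=1 w10=1 w4=0 w7=1 clk=0 w5=0 w1=1 w8=0 w2=0
  Δ1: clk:0→1
  Δ2: w5:0→1
  Δ3: w10:1→0
  Δ4: w2:0→1
  Δ5: w6:0→1
  Δ6: w4:0→1
  (6Δ to stable)
t=13 Δ0: w0=1 w6=1 w9=1 w10=0 w4=1 w7=1 clk=1 w5=1 w1=1 w8=0 w2=1
  Δ1: clk:1→0
  (1Δ to stable)
t=14 Δ0: w0=1 w6=1 w9=1 w10=0 w4=1 w7=1 clk=0 w5=1 w1=1 w8=0 w2=1
  Δ1: clk:0→1
  Δ2: w5:1→0
  Δ3: w10:0→1
  Δ4: w2:1→0
  Δ5: w6:1→0
  Δ6: w4:1→0
  (6Δ to stable)
t=15 Δ0: w0=1 w6=0 w9=1 w10=1 w4=0 w7=1 clk=1 w5=0 w1=1 w8=0 w2=0
  Δ1: clk:1→0
  (1Δ to stable)
t=16 Δ0: w0=1 w6=0 w9=1 w10=1 w4=0 w7=1 clk=0 w5=0 w1=1 w8=0 w2=0
  Δ1: clk:0→1
  Δ2: w5:0→1
  Δ3: w10:1→0
  Δ4: w2:0→1
  Δ5: w6:0→1
  Δ6: w4:0→1
  (6Δ to stable)

1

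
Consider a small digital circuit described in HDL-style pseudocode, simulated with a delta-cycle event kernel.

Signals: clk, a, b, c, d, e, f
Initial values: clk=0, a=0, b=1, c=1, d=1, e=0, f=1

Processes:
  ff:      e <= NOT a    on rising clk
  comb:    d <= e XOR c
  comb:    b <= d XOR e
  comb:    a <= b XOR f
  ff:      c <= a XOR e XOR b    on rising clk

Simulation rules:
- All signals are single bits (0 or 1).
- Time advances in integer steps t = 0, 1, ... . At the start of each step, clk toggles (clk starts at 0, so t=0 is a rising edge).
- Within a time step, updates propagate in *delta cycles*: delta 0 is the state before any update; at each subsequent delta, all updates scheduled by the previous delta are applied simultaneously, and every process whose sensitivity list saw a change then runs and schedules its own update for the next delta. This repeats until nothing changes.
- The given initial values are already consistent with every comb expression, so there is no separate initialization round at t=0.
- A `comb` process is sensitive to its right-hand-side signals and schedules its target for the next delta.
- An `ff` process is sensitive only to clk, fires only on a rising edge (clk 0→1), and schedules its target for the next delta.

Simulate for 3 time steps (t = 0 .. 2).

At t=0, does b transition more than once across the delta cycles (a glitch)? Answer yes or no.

yes

t=0 Δ0: clk=0 b=1 d=1 a=0 f=1 e=0 c=1
  Δ1: clk:0→1
  Δ2: e:0→1
  Δ3: b:1→0, d:1→0
  Δ4: b:0→1, a:0→1
  Δ5: a:1→0
  (5Δ to stable)
t=1 Δ0: clk=1 b=1 d=0 a=0 f=1 e=1 c=1
  Δ1: clk:1→0
  (1Δ to stable)
t=2 Δ0: clk=0 b=1 d=0 a=0 f=1 e=1 c=1
  Δ1: clk:0→1
  Δ2: c:1→0
  Δ3: d:0→1
  Δ4: b:1→0
  Δ5: a:0→1
  (5Δ to stable)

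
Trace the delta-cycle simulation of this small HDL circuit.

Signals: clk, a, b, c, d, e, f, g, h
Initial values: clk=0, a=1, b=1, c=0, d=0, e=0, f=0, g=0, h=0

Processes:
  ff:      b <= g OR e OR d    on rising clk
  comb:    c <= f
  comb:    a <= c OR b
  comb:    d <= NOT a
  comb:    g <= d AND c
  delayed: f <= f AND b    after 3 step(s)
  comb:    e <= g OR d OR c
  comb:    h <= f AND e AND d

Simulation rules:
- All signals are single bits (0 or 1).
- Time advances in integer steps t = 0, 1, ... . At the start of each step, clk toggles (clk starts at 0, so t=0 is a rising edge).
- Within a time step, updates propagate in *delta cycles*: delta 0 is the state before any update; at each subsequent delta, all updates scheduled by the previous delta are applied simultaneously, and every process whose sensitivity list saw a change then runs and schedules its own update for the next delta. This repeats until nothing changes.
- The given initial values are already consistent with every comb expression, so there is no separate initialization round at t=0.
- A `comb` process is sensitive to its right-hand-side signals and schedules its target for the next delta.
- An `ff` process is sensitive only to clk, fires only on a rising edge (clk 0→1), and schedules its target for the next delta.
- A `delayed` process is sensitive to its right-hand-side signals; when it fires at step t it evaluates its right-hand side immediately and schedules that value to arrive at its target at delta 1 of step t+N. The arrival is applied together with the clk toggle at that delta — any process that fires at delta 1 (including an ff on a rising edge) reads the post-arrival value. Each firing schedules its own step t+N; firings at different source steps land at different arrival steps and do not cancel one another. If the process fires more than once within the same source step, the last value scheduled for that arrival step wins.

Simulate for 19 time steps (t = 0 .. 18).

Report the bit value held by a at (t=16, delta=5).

0

[bits: d,b,e,clk,c,f,h,g,a]
t=0: Δ0=010000001 Δ1=010100001 Δ2=000100001 Δ3=000100000 Δ4=100100000 Δ5=101100000 | 5Δ
t=1: Δ0=101100000 Δ1=101000000 | 1Δ
t=2: Δ0=101000000 Δ1=101100000 Δ2=111100000 Δ3=111100001 Δ4=011100001 Δ5=010100001 | 5Δ
t=3: Δ0=010100001 Δ1=010000001 | 1Δ
t=4: Δ0=010000001 Δ1=010100001 Δ2=000100001 Δ3=000100000 Δ4=100100000 Δ5=101100000 | 5Δ
t=5: Δ0=101100000 Δ1=101000000 | 1Δ
t=6: Δ0=101000000 Δ1=101100000 Δ2=111100000 Δ3=111100001 Δ4=011100001 Δ5=010100001 | 5Δ
t=7: Δ0=010100001 Δ1=010000001 | 1Δ
t=8: Δ0=010000001 Δ1=010100001 Δ2=000100001 Δ3=000100000 Δ4=100100000 Δ5=101100000 | 5Δ
t=9: Δ0=101100000 Δ1=101000000 | 1Δ
t=10: Δ0=101000000 Δ1=101100000 Δ2=111100000 Δ3=111100001 Δ4=011100001 Δ5=010100001 | 5Δ
t=11: Δ0=010100001 Δ1=010000001 | 1Δ
t=12: Δ0=010000001 Δ1=010100001 Δ2=000100001 Δ3=000100000 Δ4=100100000 Δ5=101100000 | 5Δ
t=13: Δ0=101100000 Δ1=101000000 | 1Δ
t=14: Δ0=101000000 Δ1=101100000 Δ2=111100000 Δ3=111100001 Δ4=011100001 Δ5=010100001 | 5Δ
t=15: Δ0=010100001 Δ1=010000001 | 1Δ
t=16: Δ0=010000001 Δ1=010100001 Δ2=000100001 Δ3=000100000 Δ4=100100000 Δ5=101100000 | 5Δ
t=17: Δ0=101100000 Δ1=101000000 | 1Δ
t=18: Δ0=101000000 Δ1=101100000 Δ2=111100000 Δ3=111100001 Δ4=011100001 Δ5=010100001 | 5Δ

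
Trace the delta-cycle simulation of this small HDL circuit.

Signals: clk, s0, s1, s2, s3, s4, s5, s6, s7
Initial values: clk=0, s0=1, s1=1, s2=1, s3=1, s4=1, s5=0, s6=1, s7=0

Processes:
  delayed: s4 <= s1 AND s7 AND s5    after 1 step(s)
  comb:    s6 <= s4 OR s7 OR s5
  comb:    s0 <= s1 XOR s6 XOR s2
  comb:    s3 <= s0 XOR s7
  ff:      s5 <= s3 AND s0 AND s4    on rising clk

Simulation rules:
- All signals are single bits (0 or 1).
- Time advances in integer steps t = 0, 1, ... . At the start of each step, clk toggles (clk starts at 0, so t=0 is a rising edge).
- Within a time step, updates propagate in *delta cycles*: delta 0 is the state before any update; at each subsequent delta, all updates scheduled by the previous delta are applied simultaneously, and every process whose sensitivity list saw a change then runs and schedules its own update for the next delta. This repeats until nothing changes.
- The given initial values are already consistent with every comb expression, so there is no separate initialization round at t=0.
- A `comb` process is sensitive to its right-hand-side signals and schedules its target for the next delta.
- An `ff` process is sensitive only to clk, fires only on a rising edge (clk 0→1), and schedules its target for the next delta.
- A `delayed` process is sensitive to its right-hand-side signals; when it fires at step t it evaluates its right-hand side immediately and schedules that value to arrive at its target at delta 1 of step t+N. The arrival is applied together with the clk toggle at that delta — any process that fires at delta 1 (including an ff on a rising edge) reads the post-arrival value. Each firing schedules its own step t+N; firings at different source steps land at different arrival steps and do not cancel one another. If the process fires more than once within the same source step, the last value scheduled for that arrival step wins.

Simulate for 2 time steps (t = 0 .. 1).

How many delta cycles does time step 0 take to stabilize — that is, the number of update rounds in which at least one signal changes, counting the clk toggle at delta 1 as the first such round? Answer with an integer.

2

[bits: s6,s3,s1,s4,s5,s2,s7,clk,s0]
t=0: Δ0=111101001 Δ1=111101011 Δ2=111111011 | 2Δ
t=1: Δ0=111111011 Δ1=111011001 | 1Δ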